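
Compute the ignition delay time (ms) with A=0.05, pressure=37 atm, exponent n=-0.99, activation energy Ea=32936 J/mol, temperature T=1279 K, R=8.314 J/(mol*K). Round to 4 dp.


tau = A * P^n * exp(Ea/(R*T))
P^n = 37^(-0.99) = 0.02802078
Ea/(R*T) = 32936/(8.314*1279) = 3.097350
exp(Ea/(R*T)) = 22.139206
tau = 0.05 * 0.02802078 * 22.139206 = 0.0310 ms


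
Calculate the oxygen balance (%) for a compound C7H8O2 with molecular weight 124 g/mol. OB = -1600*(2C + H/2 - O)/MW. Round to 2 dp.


OB = -1600 * (2C + H/2 - O) / MW
Inner = 2*7 + 8/2 - 2 = 16.00
OB = -1600 * 16.00 / 124 = -206.45%


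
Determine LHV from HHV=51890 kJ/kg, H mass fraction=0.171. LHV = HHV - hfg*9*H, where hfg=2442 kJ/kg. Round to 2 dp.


LHV = HHV - hfg * 9 * H
Water correction = 2442 * 9 * 0.171 = 3758.238 kJ/kg
LHV = 51890 - 3758.238 = 48131.76 kJ/kg


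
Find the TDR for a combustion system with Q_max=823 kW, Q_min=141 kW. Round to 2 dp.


TDR = Q_max / Q_min
TDR = 823 / 141 = 5.84


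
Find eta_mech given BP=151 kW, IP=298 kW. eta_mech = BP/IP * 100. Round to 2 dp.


eta_mech = (BP / IP) * 100
Ratio = 151 / 298 = 0.5067
eta_mech = 0.5067 * 100 = 50.67%


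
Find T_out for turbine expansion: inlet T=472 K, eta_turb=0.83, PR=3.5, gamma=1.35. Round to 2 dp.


T_out = T_in * (1 - eta * (1 - PR^(-(gamma-1)/gamma)))
Exponent = -(1.35-1)/1.35 = -0.25925926
PR^exp = 3.5^(-0.25925926) = 0.72267881
Factor = 1 - 0.83*(1 - 0.72267881) = 0.76982341
T_out = 472 * 0.76982341 = 363.36 K


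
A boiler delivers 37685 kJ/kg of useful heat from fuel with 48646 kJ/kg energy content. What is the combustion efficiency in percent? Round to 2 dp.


Efficiency = (Q_useful / Q_fuel) * 100
Efficiency = (37685 / 48646) * 100
Efficiency = 0.7747 * 100 = 77.47%


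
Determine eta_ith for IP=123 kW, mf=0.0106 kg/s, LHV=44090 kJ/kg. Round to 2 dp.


eta_ith = (IP / (mf * LHV)) * 100
Denominator = 0.0106 * 44090 = 467.3540 kW
eta_ith = (123 / 467.3540) * 100 = 26.32%


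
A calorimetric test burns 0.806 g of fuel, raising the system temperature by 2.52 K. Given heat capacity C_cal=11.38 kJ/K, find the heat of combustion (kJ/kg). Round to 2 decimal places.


Hc = C_cal * delta_T / m_fuel
Q_released = 11.38 * 2.52 = 28.6776 kJ
m_fuel = 0.806 g = 0.806/1000 kg = 0.000806 kg
Hc = 28.6776 / 0.000806 = 35580.15 kJ/kg


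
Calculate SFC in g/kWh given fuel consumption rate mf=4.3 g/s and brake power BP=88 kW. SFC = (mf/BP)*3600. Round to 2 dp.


SFC = (mf / BP) * 3600
Rate = 4.3 / 88 = 0.048864 g/(s*kW)
SFC = 0.048864 * 3600 = 175.91 g/kWh


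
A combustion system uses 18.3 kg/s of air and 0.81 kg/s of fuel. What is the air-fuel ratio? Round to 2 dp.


AFR = m_air / m_fuel
AFR = 18.3 / 0.81 = 22.59


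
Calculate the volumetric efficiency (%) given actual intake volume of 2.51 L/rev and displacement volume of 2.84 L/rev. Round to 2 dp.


eta_v = (V_actual / V_disp) * 100
Ratio = 2.51 / 2.84 = 0.8838
eta_v = 0.8838 * 100 = 88.38%


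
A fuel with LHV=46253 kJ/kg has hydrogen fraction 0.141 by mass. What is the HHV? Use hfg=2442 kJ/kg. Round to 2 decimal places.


HHV = LHV + hfg * 9 * H
Water addition = 2442 * 9 * 0.141 = 3098.898 kJ/kg
HHV = 46253 + 3098.898 = 49351.90 kJ/kg


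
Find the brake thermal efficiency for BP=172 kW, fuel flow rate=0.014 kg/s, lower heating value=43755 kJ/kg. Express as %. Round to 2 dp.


eta_BTE = (BP / (mf * LHV)) * 100
Denominator = 0.014 * 43755 = 612.5700 kW
eta_BTE = (172 / 612.5700) * 100 = 28.08%


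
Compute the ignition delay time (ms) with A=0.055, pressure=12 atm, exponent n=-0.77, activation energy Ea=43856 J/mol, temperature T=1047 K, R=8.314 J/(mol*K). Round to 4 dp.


tau = A * P^n * exp(Ea/(R*T))
P^n = 12^(-0.77) = 0.14758100
Ea/(R*T) = 43856/(8.314*1047) = 5.038164
exp(Ea/(R*T)) = 154.186697
tau = 0.055 * 0.14758100 * 154.186697 = 1.2515 ms


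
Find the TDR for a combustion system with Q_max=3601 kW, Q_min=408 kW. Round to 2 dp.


TDR = Q_max / Q_min
TDR = 3601 / 408 = 8.83


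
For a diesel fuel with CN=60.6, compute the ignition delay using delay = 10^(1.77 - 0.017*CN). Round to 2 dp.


delay = 10^(1.77 - 0.017*CN)
Exponent = 1.77 - 0.017*60.6 = 0.7398
delay = 10^0.7398 = 5.49 ms


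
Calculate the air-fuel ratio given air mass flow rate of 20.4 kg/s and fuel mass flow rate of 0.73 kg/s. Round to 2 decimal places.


AFR = m_air / m_fuel
AFR = 20.4 / 0.73 = 27.95


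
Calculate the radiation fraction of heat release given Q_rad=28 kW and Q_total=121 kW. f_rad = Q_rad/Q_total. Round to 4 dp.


f_rad = Q_rad / Q_total
f_rad = 28 / 121 = 0.2314


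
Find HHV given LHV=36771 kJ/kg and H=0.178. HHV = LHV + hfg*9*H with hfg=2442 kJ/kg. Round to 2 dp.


HHV = LHV + hfg * 9 * H
Water addition = 2442 * 9 * 0.178 = 3912.084 kJ/kg
HHV = 36771 + 3912.084 = 40683.08 kJ/kg


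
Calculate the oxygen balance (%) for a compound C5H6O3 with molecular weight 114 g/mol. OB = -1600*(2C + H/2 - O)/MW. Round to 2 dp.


OB = -1600 * (2C + H/2 - O) / MW
Inner = 2*5 + 6/2 - 3 = 10.00
OB = -1600 * 10.00 / 114 = -140.35%


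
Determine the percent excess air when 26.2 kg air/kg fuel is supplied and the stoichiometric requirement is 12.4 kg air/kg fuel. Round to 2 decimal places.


Excess air = actual - stoichiometric = 26.2 - 12.4 = 13.80 kg/kg fuel
Excess air % = (excess / stoich) * 100 = (13.80 / 12.4) * 100 = 111.29%


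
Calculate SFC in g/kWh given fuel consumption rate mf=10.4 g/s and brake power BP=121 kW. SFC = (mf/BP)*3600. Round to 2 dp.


SFC = (mf / BP) * 3600
Rate = 10.4 / 121 = 0.085950 g/(s*kW)
SFC = 0.085950 * 3600 = 309.42 g/kWh


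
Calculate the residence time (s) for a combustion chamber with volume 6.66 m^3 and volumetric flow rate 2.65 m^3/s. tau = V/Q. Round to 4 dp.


tau = V / Q_flow
tau = 6.66 / 2.65 = 2.5132 s


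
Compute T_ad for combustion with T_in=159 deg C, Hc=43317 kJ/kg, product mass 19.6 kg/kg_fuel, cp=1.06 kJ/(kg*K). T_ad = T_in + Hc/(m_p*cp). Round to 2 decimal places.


T_ad = T_in + Hc / (m_p * cp)
Denominator = 19.6 * 1.06 = 20.7760
Temperature rise = 43317 / 20.7760 = 2084.95 K
T_ad = 159 + 2084.95 = 2243.95 deg C


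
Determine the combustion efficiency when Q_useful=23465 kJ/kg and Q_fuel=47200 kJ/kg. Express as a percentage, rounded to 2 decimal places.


Efficiency = (Q_useful / Q_fuel) * 100
Efficiency = (23465 / 47200) * 100
Efficiency = 0.4971 * 100 = 49.71%


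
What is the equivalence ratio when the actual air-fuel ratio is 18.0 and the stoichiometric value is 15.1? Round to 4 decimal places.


phi = AFR_stoich / AFR_actual
phi = 15.1 / 18.0 = 0.8389


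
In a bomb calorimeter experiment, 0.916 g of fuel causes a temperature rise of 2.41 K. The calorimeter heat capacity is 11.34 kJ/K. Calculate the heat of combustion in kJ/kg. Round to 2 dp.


Hc = C_cal * delta_T / m_fuel
Q_released = 11.34 * 2.41 = 27.3294 kJ
m_fuel = 0.916 g = 0.916/1000 kg = 0.000916 kg
Hc = 27.3294 / 0.000916 = 29835.59 kJ/kg


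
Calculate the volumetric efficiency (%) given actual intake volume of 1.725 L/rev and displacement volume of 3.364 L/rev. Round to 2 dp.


eta_v = (V_actual / V_disp) * 100
Ratio = 1.725 / 3.364 = 0.5128
eta_v = 0.5128 * 100 = 51.28%


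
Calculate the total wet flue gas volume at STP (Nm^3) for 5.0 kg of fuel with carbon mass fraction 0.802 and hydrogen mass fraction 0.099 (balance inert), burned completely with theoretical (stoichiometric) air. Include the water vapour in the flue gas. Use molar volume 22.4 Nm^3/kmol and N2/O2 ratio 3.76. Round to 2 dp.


Per kg fuel: CO2 = (C/12 kmol)*22.4 = (0.802/12)*22.4 = 1.49707 Nm^3
Per kg fuel: H2O = (H/2 kmol)*22.4 = (0.099/2)*22.4 = 1.10880 Nm^3
O2 needed per kg fuel = C/12 + H/4 = 0.802/12 + 0.099/4 = 0.09158333 kmol
Per kg fuel: N2 = O2*3.76*22.4 = 0.09158333*3.76*22.4 = 7.71351 Nm^3
Total per kg = 1.49707 + 1.10880 + 7.71351 = 10.31938 Nm^3
Total = 10.31938 * 5.0 = 51.60 Nm^3


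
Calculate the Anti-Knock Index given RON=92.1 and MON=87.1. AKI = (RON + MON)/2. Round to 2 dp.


AKI = (RON + MON) / 2
AKI = (92.1 + 87.1) / 2
AKI = 179.2 / 2 = 89.60


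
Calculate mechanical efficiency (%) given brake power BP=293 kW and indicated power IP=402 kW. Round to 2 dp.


eta_mech = (BP / IP) * 100
Ratio = 293 / 402 = 0.7289
eta_mech = 0.7289 * 100 = 72.89%


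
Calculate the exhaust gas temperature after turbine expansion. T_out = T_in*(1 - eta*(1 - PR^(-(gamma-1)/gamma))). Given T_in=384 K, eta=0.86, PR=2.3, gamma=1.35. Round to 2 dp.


T_out = T_in * (1 - eta * (1 - PR^(-(gamma-1)/gamma)))
Exponent = -(1.35-1)/1.35 = -0.25925926
PR^exp = 2.3^(-0.25925926) = 0.80578413
Factor = 1 - 0.86*(1 - 0.80578413) = 0.83297435
T_out = 384 * 0.83297435 = 319.86 K


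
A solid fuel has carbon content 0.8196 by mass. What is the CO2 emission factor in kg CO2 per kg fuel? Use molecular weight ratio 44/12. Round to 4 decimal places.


EF = C_frac * (M_CO2 / M_C)
EF = 0.8196 * (44/12)
EF = 0.8196 * 3.666667 = 3.0052 kg_CO2/kg_fuel


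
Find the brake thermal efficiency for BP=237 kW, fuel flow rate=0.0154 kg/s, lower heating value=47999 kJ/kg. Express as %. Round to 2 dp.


eta_BTE = (BP / (mf * LHV)) * 100
Denominator = 0.0154 * 47999 = 739.1846 kW
eta_BTE = (237 / 739.1846) * 100 = 32.06%


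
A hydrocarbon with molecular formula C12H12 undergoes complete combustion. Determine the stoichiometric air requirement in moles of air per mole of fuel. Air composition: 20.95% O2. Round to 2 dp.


Balanced combustion: C12H12 + 15 O2 -> 12 CO2 + 6 H2O
O2 needed = C + H/4 = 12 + 12/4 = 15.00 moles
Air moles = O2 / 0.2095 = 15.00 / 0.2095 = 71.60 moles air


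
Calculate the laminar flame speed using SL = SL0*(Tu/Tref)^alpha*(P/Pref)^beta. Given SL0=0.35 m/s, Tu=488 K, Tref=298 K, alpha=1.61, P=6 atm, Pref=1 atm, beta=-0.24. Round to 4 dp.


SL = SL0 * (Tu/Tref)^alpha * (P/Pref)^beta
T ratio = 488/298 = 1.63758389
(T ratio)^alpha = 1.63758389^1.61 = 2.212421
(P/Pref)^beta = 6^(-0.24) = 0.650495
SL = 0.35 * 2.212421 * 0.650495 = 0.5037 m/s


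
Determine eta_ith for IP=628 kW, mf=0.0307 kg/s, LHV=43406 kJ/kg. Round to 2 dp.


eta_ith = (IP / (mf * LHV)) * 100
Denominator = 0.0307 * 43406 = 1332.5642 kW
eta_ith = (628 / 1332.5642) * 100 = 47.13%


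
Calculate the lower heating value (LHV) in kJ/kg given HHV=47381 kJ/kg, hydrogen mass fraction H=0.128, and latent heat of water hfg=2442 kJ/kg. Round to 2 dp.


LHV = HHV - hfg * 9 * H
Water correction = 2442 * 9 * 0.128 = 2813.184 kJ/kg
LHV = 47381 - 2813.184 = 44567.82 kJ/kg


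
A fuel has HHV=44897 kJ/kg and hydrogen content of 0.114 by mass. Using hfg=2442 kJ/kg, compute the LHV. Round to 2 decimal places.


LHV = HHV - hfg * 9 * H
Water correction = 2442 * 9 * 0.114 = 2505.492 kJ/kg
LHV = 44897 - 2505.492 = 42391.51 kJ/kg


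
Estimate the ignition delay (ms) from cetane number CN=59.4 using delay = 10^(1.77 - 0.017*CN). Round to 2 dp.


delay = 10^(1.77 - 0.017*CN)
Exponent = 1.77 - 0.017*59.4 = 0.7602
delay = 10^0.7602 = 5.76 ms


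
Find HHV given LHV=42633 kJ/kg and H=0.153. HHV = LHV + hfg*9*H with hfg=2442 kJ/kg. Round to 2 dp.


HHV = LHV + hfg * 9 * H
Water addition = 2442 * 9 * 0.153 = 3362.634 kJ/kg
HHV = 42633 + 3362.634 = 45995.63 kJ/kg


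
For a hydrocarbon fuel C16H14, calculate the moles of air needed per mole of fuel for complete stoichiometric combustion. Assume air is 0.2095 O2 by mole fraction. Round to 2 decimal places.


Balanced combustion: C16H14 + 19.5 O2 -> 16 CO2 + 7 H2O
O2 needed = C + H/4 = 16 + 14/4 = 19.50 moles
Air moles = O2 / 0.2095 = 19.50 / 0.2095 = 93.08 moles air


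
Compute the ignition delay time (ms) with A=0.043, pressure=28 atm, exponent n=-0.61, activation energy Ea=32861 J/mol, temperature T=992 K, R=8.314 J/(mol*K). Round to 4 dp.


tau = A * P^n * exp(Ea/(R*T))
P^n = 28^(-0.61) = 0.13098863
Ea/(R*T) = 32861/(8.314*992) = 3.984365
exp(Ea/(R*T)) = 53.751130
tau = 0.043 * 0.13098863 * 53.751130 = 0.3028 ms


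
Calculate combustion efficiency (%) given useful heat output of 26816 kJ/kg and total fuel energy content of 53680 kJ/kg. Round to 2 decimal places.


Efficiency = (Q_useful / Q_fuel) * 100
Efficiency = (26816 / 53680) * 100
Efficiency = 0.4996 * 100 = 49.96%


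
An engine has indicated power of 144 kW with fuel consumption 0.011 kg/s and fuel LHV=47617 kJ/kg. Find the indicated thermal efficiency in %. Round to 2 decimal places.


eta_ith = (IP / (mf * LHV)) * 100
Denominator = 0.011 * 47617 = 523.7870 kW
eta_ith = (144 / 523.7870) * 100 = 27.49%


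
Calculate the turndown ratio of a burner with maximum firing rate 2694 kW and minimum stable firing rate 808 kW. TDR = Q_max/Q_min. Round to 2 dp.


TDR = Q_max / Q_min
TDR = 2694 / 808 = 3.33


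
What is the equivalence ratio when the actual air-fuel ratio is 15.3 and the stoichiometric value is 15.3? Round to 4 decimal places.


phi = AFR_stoich / AFR_actual
phi = 15.3 / 15.3 = 1.0000


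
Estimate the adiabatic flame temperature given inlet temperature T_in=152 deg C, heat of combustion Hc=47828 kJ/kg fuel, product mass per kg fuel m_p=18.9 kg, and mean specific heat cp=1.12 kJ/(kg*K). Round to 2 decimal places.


T_ad = T_in + Hc / (m_p * cp)
Denominator = 18.9 * 1.12 = 21.1680
Temperature rise = 47828 / 21.1680 = 2259.45 K
T_ad = 152 + 2259.45 = 2411.45 deg C


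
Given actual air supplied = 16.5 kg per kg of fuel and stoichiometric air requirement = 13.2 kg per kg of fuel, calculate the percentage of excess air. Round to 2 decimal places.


Excess air = actual - stoichiometric = 16.5 - 13.2 = 3.30 kg/kg fuel
Excess air % = (excess / stoich) * 100 = (3.30 / 13.2) * 100 = 25.00%


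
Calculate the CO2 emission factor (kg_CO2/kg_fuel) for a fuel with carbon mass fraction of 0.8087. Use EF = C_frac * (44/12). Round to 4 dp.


EF = C_frac * (M_CO2 / M_C)
EF = 0.8087 * (44/12)
EF = 0.8087 * 3.666667 = 2.9652 kg_CO2/kg_fuel


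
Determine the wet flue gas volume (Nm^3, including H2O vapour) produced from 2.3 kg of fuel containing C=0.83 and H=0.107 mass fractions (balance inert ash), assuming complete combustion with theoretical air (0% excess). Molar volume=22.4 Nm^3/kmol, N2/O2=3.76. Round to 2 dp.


Per kg fuel: CO2 = (C/12 kmol)*22.4 = (0.83/12)*22.4 = 1.54933 Nm^3
Per kg fuel: H2O = (H/2 kmol)*22.4 = (0.107/2)*22.4 = 1.19840 Nm^3
O2 needed per kg fuel = C/12 + H/4 = 0.83/12 + 0.107/4 = 0.09591667 kmol
Per kg fuel: N2 = O2*3.76*22.4 = 0.09591667*3.76*22.4 = 8.07849 Nm^3
Total per kg = 1.54933 + 1.19840 + 8.07849 = 10.82622 Nm^3
Total = 10.82622 * 2.3 = 24.90 Nm^3


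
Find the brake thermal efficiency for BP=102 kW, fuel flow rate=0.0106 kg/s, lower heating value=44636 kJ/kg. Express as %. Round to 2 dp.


eta_BTE = (BP / (mf * LHV)) * 100
Denominator = 0.0106 * 44636 = 473.1416 kW
eta_BTE = (102 / 473.1416) * 100 = 21.56%


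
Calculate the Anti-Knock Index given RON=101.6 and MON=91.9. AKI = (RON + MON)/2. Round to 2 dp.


AKI = (RON + MON) / 2
AKI = (101.6 + 91.9) / 2
AKI = 193.5 / 2 = 96.75


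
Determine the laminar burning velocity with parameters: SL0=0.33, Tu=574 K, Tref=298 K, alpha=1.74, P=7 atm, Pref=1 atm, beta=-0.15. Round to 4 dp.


SL = SL0 * (Tu/Tref)^alpha * (P/Pref)^beta
T ratio = 574/298 = 1.92617450
(T ratio)^alpha = 1.92617450^1.74 = 3.128747
(P/Pref)^beta = 7^(-0.15) = 0.746853
SL = 0.33 * 3.128747 * 0.746853 = 0.7711 m/s


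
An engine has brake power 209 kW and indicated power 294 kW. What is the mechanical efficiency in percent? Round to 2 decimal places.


eta_mech = (BP / IP) * 100
Ratio = 209 / 294 = 0.7109
eta_mech = 0.7109 * 100 = 71.09%


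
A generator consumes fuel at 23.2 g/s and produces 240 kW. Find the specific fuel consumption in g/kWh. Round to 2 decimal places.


SFC = (mf / BP) * 3600
Rate = 23.2 / 240 = 0.096667 g/(s*kW)
SFC = 0.096667 * 3600 = 348.00 g/kWh


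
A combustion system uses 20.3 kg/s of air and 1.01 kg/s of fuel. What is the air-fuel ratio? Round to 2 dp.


AFR = m_air / m_fuel
AFR = 20.3 / 1.01 = 20.10


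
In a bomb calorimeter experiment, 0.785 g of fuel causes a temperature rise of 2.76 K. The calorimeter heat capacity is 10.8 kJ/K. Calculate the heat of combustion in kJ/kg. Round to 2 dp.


Hc = C_cal * delta_T / m_fuel
Q_released = 10.8 * 2.76 = 29.8080 kJ
m_fuel = 0.785 g = 0.785/1000 kg = 0.000785 kg
Hc = 29.8080 / 0.000785 = 37971.97 kJ/kg


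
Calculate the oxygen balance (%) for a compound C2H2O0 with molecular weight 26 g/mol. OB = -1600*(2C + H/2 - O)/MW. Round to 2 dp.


OB = -1600 * (2C + H/2 - O) / MW
Inner = 2*2 + 2/2 - 0 = 5.00
OB = -1600 * 5.00 / 26 = -307.69%


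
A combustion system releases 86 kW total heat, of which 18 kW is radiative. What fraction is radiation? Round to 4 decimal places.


f_rad = Q_rad / Q_total
f_rad = 18 / 86 = 0.2093


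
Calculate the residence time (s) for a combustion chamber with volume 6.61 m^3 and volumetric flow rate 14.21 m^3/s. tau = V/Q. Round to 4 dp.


tau = V / Q_flow
tau = 6.61 / 14.21 = 0.4652 s


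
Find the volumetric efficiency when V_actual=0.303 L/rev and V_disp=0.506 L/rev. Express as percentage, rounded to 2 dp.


eta_v = (V_actual / V_disp) * 100
Ratio = 0.303 / 0.506 = 0.5988
eta_v = 0.5988 * 100 = 59.88%


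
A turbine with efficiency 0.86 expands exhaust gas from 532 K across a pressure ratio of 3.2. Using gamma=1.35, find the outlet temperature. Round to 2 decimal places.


T_out = T_in * (1 - eta * (1 - PR^(-(gamma-1)/gamma)))
Exponent = -(1.35-1)/1.35 = -0.25925926
PR^exp = 3.2^(-0.25925926) = 0.73966521
Factor = 1 - 0.86*(1 - 0.73966521) = 0.77611208
T_out = 532 * 0.77611208 = 412.89 K


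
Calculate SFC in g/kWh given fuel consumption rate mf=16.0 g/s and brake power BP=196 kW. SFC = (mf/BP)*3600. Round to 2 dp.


SFC = (mf / BP) * 3600
Rate = 16.0 / 196 = 0.081633 g/(s*kW)
SFC = 0.081633 * 3600 = 293.88 g/kWh


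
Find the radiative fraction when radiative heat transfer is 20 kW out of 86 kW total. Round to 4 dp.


f_rad = Q_rad / Q_total
f_rad = 20 / 86 = 0.2326


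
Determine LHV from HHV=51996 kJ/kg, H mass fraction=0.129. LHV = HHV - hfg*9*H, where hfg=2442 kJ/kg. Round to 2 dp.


LHV = HHV - hfg * 9 * H
Water correction = 2442 * 9 * 0.129 = 2835.162 kJ/kg
LHV = 51996 - 2835.162 = 49160.84 kJ/kg


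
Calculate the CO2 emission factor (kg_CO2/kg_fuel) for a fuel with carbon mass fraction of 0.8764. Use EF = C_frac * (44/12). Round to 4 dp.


EF = C_frac * (M_CO2 / M_C)
EF = 0.8764 * (44/12)
EF = 0.8764 * 3.666667 = 3.2135 kg_CO2/kg_fuel


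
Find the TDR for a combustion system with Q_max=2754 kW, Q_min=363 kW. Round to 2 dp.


TDR = Q_max / Q_min
TDR = 2754 / 363 = 7.59


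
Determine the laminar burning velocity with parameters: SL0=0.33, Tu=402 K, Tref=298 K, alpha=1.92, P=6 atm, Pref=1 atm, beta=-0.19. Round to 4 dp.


SL = SL0 * (Tu/Tref)^alpha * (P/Pref)^beta
T ratio = 402/298 = 1.34899329
(T ratio)^alpha = 1.34899329^1.92 = 1.776719
(P/Pref)^beta = 6^(-0.19) = 0.711461
SL = 0.33 * 1.776719 * 0.711461 = 0.4171 m/s


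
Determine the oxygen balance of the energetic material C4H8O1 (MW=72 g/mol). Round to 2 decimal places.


OB = -1600 * (2C + H/2 - O) / MW
Inner = 2*4 + 8/2 - 1 = 11.00
OB = -1600 * 11.00 / 72 = -244.44%


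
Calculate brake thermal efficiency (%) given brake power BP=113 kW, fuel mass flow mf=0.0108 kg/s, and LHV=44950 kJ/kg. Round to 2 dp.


eta_BTE = (BP / (mf * LHV)) * 100
Denominator = 0.0108 * 44950 = 485.4600 kW
eta_BTE = (113 / 485.4600) * 100 = 23.28%


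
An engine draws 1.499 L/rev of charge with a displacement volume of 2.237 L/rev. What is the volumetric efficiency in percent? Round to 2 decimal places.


eta_v = (V_actual / V_disp) * 100
Ratio = 1.499 / 2.237 = 0.6701
eta_v = 0.6701 * 100 = 67.01%


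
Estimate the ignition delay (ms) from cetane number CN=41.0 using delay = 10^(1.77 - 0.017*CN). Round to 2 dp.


delay = 10^(1.77 - 0.017*CN)
Exponent = 1.77 - 0.017*41.0 = 1.0730
delay = 10^1.0730 = 11.83 ms


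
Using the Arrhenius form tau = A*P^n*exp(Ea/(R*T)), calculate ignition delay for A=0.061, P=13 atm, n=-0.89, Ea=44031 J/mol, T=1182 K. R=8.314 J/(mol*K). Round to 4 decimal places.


tau = A * P^n * exp(Ea/(R*T))
P^n = 13^(-0.89) = 0.10199771
Ea/(R*T) = 44031/(8.314*1182) = 4.480547
exp(Ea/(R*T)) = 88.282964
tau = 0.061 * 0.10199771 * 88.282964 = 0.5493 ms


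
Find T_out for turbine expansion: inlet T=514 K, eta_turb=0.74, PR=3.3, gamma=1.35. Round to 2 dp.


T_out = T_in * (1 - eta * (1 - PR^(-(gamma-1)/gamma)))
Exponent = -(1.35-1)/1.35 = -0.25925926
PR^exp = 3.3^(-0.25925926) = 0.73378775
Factor = 1 - 0.74*(1 - 0.73378775) = 0.80300294
T_out = 514 * 0.80300294 = 412.74 K


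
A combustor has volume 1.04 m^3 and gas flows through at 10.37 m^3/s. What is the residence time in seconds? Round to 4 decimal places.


tau = V / Q_flow
tau = 1.04 / 10.37 = 0.1003 s


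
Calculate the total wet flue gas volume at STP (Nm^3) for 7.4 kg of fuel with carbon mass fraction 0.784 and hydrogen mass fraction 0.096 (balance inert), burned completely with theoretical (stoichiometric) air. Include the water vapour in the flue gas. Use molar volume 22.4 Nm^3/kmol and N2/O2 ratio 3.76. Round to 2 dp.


Per kg fuel: CO2 = (C/12 kmol)*22.4 = (0.784/12)*22.4 = 1.46347 Nm^3
Per kg fuel: H2O = (H/2 kmol)*22.4 = (0.096/2)*22.4 = 1.07520 Nm^3
O2 needed per kg fuel = C/12 + H/4 = 0.784/12 + 0.096/4 = 0.08933333 kmol
Per kg fuel: N2 = O2*3.76*22.4 = 0.08933333*3.76*22.4 = 7.52401 Nm^3
Total per kg = 1.46347 + 1.07520 + 7.52401 = 10.06268 Nm^3
Total = 10.06268 * 7.4 = 74.46 Nm^3


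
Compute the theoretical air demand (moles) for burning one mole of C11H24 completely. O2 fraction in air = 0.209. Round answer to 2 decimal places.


Balanced combustion: C11H24 + 17 O2 -> 11 CO2 + 12 H2O
O2 needed = C + H/4 = 11 + 24/4 = 17.00 moles
Air moles = O2 / 0.209 = 17.00 / 0.209 = 81.34 moles air


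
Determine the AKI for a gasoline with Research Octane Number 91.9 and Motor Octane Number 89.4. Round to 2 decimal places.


AKI = (RON + MON) / 2
AKI = (91.9 + 89.4) / 2
AKI = 181.3 / 2 = 90.65


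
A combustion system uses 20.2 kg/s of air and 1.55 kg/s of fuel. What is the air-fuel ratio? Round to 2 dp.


AFR = m_air / m_fuel
AFR = 20.2 / 1.55 = 13.03


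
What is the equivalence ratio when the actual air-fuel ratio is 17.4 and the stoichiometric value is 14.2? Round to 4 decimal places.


phi = AFR_stoich / AFR_actual
phi = 14.2 / 17.4 = 0.8161


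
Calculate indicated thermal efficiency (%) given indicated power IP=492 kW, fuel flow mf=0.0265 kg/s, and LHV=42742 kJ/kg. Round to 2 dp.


eta_ith = (IP / (mf * LHV)) * 100
Denominator = 0.0265 * 42742 = 1132.6630 kW
eta_ith = (492 / 1132.6630) * 100 = 43.44%


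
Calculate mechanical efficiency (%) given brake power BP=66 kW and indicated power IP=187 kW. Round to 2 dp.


eta_mech = (BP / IP) * 100
Ratio = 66 / 187 = 0.3529
eta_mech = 0.3529 * 100 = 35.29%


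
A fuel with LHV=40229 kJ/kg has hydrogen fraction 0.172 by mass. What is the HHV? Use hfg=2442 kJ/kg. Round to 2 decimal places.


HHV = LHV + hfg * 9 * H
Water addition = 2442 * 9 * 0.172 = 3780.216 kJ/kg
HHV = 40229 + 3780.216 = 44009.22 kJ/kg


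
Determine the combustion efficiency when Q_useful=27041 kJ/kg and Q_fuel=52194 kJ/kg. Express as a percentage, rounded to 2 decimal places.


Efficiency = (Q_useful / Q_fuel) * 100
Efficiency = (27041 / 52194) * 100
Efficiency = 0.5181 * 100 = 51.81%


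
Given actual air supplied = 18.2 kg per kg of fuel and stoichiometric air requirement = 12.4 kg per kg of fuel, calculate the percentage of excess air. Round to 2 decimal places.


Excess air = actual - stoichiometric = 18.2 - 12.4 = 5.80 kg/kg fuel
Excess air % = (excess / stoich) * 100 = (5.80 / 12.4) * 100 = 46.77%


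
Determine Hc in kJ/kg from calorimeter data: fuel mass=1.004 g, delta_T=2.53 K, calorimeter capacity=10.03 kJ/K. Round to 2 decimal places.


Hc = C_cal * delta_T / m_fuel
Q_released = 10.03 * 2.53 = 25.3759 kJ
m_fuel = 1.004 g = 1.004/1000 kg = 0.001004 kg
Hc = 25.3759 / 0.001004 = 25274.80 kJ/kg


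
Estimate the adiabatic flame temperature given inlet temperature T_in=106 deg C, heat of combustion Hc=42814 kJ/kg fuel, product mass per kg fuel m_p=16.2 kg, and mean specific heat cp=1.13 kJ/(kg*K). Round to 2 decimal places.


T_ad = T_in + Hc / (m_p * cp)
Denominator = 16.2 * 1.13 = 18.3060
Temperature rise = 42814 / 18.3060 = 2338.80 K
T_ad = 106 + 2338.80 = 2444.80 deg C


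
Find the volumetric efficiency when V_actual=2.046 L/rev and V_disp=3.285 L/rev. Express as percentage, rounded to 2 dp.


eta_v = (V_actual / V_disp) * 100
Ratio = 2.046 / 3.285 = 0.6228
eta_v = 0.6228 * 100 = 62.28%


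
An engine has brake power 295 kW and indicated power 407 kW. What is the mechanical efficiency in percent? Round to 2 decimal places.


eta_mech = (BP / IP) * 100
Ratio = 295 / 407 = 0.7248
eta_mech = 0.7248 * 100 = 72.48%


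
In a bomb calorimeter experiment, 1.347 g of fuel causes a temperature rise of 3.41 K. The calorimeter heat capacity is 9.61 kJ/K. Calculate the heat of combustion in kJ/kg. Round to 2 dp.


Hc = C_cal * delta_T / m_fuel
Q_released = 9.61 * 3.41 = 32.7701 kJ
m_fuel = 1.347 g = 1.347/1000 kg = 0.001347 kg
Hc = 32.7701 / 0.001347 = 24328.21 kJ/kg


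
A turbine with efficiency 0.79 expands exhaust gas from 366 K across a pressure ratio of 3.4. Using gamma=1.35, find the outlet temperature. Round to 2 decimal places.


T_out = T_in * (1 - eta * (1 - PR^(-(gamma-1)/gamma)))
Exponent = -(1.35-1)/1.35 = -0.25925926
PR^exp = 3.4^(-0.25925926) = 0.72813041
Factor = 1 - 0.79*(1 - 0.72813041) = 0.78522302
T_out = 366 * 0.78522302 = 287.39 K


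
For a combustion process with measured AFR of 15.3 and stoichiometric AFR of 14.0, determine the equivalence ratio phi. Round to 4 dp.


phi = AFR_stoich / AFR_actual
phi = 14.0 / 15.3 = 0.9150


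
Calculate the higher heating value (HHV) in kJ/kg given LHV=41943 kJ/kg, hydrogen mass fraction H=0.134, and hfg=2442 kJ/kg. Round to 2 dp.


HHV = LHV + hfg * 9 * H
Water addition = 2442 * 9 * 0.134 = 2945.052 kJ/kg
HHV = 41943 + 2945.052 = 44888.05 kJ/kg


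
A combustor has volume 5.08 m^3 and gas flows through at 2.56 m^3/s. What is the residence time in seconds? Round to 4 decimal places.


tau = V / Q_flow
tau = 5.08 / 2.56 = 1.9844 s


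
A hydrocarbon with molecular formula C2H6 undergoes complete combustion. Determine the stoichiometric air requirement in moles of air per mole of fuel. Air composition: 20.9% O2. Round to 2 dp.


Balanced combustion: C2H6 + 3.5 O2 -> 2 CO2 + 3 H2O
O2 needed = C + H/4 = 2 + 6/4 = 3.50 moles
Air moles = O2 / 0.209 = 3.50 / 0.209 = 16.75 moles air


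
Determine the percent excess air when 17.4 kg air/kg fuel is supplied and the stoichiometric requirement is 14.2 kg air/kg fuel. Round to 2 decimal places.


Excess air = actual - stoichiometric = 17.4 - 14.2 = 3.20 kg/kg fuel
Excess air % = (excess / stoich) * 100 = (3.20 / 14.2) * 100 = 22.54%


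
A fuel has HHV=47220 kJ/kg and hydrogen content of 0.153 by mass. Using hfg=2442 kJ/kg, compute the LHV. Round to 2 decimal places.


LHV = HHV - hfg * 9 * H
Water correction = 2442 * 9 * 0.153 = 3362.634 kJ/kg
LHV = 47220 - 3362.634 = 43857.37 kJ/kg


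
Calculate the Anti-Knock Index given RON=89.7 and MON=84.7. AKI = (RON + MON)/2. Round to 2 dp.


AKI = (RON + MON) / 2
AKI = (89.7 + 84.7) / 2
AKI = 174.4 / 2 = 87.20


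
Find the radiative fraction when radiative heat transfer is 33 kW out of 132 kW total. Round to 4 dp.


f_rad = Q_rad / Q_total
f_rad = 33 / 132 = 0.2500


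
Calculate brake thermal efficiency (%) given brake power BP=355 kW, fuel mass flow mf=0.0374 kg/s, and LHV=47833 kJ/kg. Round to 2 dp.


eta_BTE = (BP / (mf * LHV)) * 100
Denominator = 0.0374 * 47833 = 1788.9542 kW
eta_BTE = (355 / 1788.9542) * 100 = 19.84%


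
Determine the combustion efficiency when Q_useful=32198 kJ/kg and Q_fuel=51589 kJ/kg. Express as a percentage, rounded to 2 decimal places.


Efficiency = (Q_useful / Q_fuel) * 100
Efficiency = (32198 / 51589) * 100
Efficiency = 0.6241 * 100 = 62.41%


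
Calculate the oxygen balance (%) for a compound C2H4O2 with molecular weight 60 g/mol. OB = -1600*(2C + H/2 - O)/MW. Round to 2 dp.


OB = -1600 * (2C + H/2 - O) / MW
Inner = 2*2 + 4/2 - 2 = 4.00
OB = -1600 * 4.00 / 60 = -106.67%


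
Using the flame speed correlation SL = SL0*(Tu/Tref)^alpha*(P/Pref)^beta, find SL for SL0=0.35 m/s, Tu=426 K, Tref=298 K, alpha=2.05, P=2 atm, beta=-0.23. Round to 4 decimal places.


SL = SL0 * (Tu/Tref)^alpha * (P/Pref)^beta
T ratio = 426/298 = 1.42953020
(T ratio)^alpha = 1.42953020^2.05 = 2.080398
(P/Pref)^beta = 2^(-0.23) = 0.852635
SL = 0.35 * 2.080398 * 0.852635 = 0.6208 m/s


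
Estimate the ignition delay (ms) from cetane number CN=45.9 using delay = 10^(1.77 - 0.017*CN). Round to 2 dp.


delay = 10^(1.77 - 0.017*CN)
Exponent = 1.77 - 0.017*45.9 = 0.9897
delay = 10^0.9897 = 9.77 ms


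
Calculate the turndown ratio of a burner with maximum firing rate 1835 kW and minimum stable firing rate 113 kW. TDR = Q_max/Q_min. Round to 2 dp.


TDR = Q_max / Q_min
TDR = 1835 / 113 = 16.24


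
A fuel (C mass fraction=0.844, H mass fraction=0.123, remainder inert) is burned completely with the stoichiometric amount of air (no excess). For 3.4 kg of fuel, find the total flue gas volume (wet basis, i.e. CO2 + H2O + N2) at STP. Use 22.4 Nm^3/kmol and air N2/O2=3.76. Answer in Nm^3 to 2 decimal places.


Per kg fuel: CO2 = (C/12 kmol)*22.4 = (0.844/12)*22.4 = 1.57547 Nm^3
Per kg fuel: H2O = (H/2 kmol)*22.4 = (0.123/2)*22.4 = 1.37760 Nm^3
O2 needed per kg fuel = C/12 + H/4 = 0.844/12 + 0.123/4 = 0.10108333 kmol
Per kg fuel: N2 = O2*3.76*22.4 = 0.10108333*3.76*22.4 = 8.51364 Nm^3
Total per kg = 1.57547 + 1.37760 + 8.51364 = 11.46671 Nm^3
Total = 11.46671 * 3.4 = 38.99 Nm^3


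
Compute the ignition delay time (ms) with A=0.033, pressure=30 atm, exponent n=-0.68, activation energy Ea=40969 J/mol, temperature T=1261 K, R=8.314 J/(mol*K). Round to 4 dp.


tau = A * P^n * exp(Ea/(R*T))
P^n = 30^(-0.68) = 0.09898230
Ea/(R*T) = 40969/(8.314*1261) = 3.907781
exp(Ea/(R*T)) = 49.788367
tau = 0.033 * 0.09898230 * 49.788367 = 0.1626 ms


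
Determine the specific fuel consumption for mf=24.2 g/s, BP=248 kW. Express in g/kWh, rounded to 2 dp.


SFC = (mf / BP) * 3600
Rate = 24.2 / 248 = 0.097581 g/(s*kW)
SFC = 0.097581 * 3600 = 351.29 g/kWh


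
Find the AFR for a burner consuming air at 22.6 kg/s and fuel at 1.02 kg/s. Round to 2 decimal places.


AFR = m_air / m_fuel
AFR = 22.6 / 1.02 = 22.16


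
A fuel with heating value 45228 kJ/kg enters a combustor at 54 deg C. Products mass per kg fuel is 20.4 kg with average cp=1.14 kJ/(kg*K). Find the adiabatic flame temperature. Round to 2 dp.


T_ad = T_in + Hc / (m_p * cp)
Denominator = 20.4 * 1.14 = 23.2560
Temperature rise = 45228 / 23.2560 = 1944.79 K
T_ad = 54 + 1944.79 = 1998.79 deg C


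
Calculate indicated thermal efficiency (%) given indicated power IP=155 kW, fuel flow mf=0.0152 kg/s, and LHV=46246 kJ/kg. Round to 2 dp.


eta_ith = (IP / (mf * LHV)) * 100
Denominator = 0.0152 * 46246 = 702.9392 kW
eta_ith = (155 / 702.9392) * 100 = 22.05%


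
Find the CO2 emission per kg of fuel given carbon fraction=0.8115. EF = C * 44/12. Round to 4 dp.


EF = C_frac * (M_CO2 / M_C)
EF = 0.8115 * (44/12)
EF = 0.8115 * 3.666667 = 2.9755 kg_CO2/kg_fuel


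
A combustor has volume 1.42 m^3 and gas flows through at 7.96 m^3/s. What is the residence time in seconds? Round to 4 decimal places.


tau = V / Q_flow
tau = 1.42 / 7.96 = 0.1784 s


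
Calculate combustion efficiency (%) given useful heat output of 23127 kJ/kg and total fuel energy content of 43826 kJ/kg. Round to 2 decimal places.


Efficiency = (Q_useful / Q_fuel) * 100
Efficiency = (23127 / 43826) * 100
Efficiency = 0.5277 * 100 = 52.77%


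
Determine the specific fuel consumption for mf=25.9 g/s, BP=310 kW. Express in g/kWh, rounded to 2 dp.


SFC = (mf / BP) * 3600
Rate = 25.9 / 310 = 0.083548 g/(s*kW)
SFC = 0.083548 * 3600 = 300.77 g/kWh


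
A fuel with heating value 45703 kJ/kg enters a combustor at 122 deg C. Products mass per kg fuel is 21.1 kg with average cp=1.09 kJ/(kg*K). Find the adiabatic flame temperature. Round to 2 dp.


T_ad = T_in + Hc / (m_p * cp)
Denominator = 21.1 * 1.09 = 22.9990
Temperature rise = 45703 / 22.9990 = 1987.17 K
T_ad = 122 + 1987.17 = 2109.17 deg C


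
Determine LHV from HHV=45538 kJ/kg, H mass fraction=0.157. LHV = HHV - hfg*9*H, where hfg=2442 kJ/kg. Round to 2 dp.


LHV = HHV - hfg * 9 * H
Water correction = 2442 * 9 * 0.157 = 3450.546 kJ/kg
LHV = 45538 - 3450.546 = 42087.45 kJ/kg


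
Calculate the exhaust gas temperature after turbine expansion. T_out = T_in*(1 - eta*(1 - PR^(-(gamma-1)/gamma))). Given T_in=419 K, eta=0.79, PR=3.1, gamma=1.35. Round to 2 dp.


T_out = T_in * (1 - eta * (1 - PR^(-(gamma-1)/gamma)))
Exponent = -(1.35-1)/1.35 = -0.25925926
PR^exp = 3.1^(-0.25925926) = 0.74577862
Factor = 1 - 0.79*(1 - 0.74577862) = 0.79916511
T_out = 419 * 0.79916511 = 334.85 K


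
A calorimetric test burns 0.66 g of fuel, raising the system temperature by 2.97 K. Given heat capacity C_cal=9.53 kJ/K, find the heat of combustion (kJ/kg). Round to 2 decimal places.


Hc = C_cal * delta_T / m_fuel
Q_released = 9.53 * 2.97 = 28.3041 kJ
m_fuel = 0.66 g = 0.66/1000 kg = 0.000660 kg
Hc = 28.3041 / 0.000660 = 42885.00 kJ/kg


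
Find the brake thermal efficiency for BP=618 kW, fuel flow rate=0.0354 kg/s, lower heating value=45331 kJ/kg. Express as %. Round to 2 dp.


eta_BTE = (BP / (mf * LHV)) * 100
Denominator = 0.0354 * 45331 = 1604.7174 kW
eta_BTE = (618 / 1604.7174) * 100 = 38.51%


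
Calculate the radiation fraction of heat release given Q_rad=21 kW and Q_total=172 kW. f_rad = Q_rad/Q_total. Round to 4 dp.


f_rad = Q_rad / Q_total
f_rad = 21 / 172 = 0.1221


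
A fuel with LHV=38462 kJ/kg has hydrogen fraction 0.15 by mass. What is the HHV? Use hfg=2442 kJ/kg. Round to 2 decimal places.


HHV = LHV + hfg * 9 * H
Water addition = 2442 * 9 * 0.15 = 3296.700 kJ/kg
HHV = 38462 + 3296.700 = 41758.70 kJ/kg


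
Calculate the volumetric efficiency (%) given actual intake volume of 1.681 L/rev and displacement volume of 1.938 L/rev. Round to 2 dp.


eta_v = (V_actual / V_disp) * 100
Ratio = 1.681 / 1.938 = 0.8674
eta_v = 0.8674 * 100 = 86.74%


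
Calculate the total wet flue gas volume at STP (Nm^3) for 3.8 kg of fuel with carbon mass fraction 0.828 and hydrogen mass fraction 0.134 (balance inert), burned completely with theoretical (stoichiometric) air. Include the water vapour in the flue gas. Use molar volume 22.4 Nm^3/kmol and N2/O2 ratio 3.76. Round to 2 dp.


Per kg fuel: CO2 = (C/12 kmol)*22.4 = (0.828/12)*22.4 = 1.54560 Nm^3
Per kg fuel: H2O = (H/2 kmol)*22.4 = (0.134/2)*22.4 = 1.50080 Nm^3
O2 needed per kg fuel = C/12 + H/4 = 0.828/12 + 0.134/4 = 0.10250000 kmol
Per kg fuel: N2 = O2*3.76*22.4 = 0.10250000*3.76*22.4 = 8.63296 Nm^3
Total per kg = 1.54560 + 1.50080 + 8.63296 = 11.67936 Nm^3
Total = 11.67936 * 3.8 = 44.38 Nm^3


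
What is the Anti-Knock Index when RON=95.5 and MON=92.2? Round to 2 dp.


AKI = (RON + MON) / 2
AKI = (95.5 + 92.2) / 2
AKI = 187.7 / 2 = 93.85


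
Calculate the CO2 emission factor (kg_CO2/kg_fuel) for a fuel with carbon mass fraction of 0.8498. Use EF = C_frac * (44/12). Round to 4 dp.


EF = C_frac * (M_CO2 / M_C)
EF = 0.8498 * (44/12)
EF = 0.8498 * 3.666667 = 3.1159 kg_CO2/kg_fuel


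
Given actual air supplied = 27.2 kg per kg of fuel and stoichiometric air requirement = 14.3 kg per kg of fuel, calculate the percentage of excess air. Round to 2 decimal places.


Excess air = actual - stoichiometric = 27.2 - 14.3 = 12.90 kg/kg fuel
Excess air % = (excess / stoich) * 100 = (12.90 / 14.3) * 100 = 90.21%


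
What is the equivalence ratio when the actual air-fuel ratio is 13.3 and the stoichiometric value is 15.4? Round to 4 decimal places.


phi = AFR_stoich / AFR_actual
phi = 15.4 / 13.3 = 1.1579


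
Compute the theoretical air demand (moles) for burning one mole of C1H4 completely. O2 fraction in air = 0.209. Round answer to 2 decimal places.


Balanced combustion: C1H4 + 2 O2 -> 1 CO2 + 2 H2O
O2 needed = C + H/4 = 1 + 4/4 = 2.00 moles
Air moles = O2 / 0.209 = 2.00 / 0.209 = 9.57 moles air


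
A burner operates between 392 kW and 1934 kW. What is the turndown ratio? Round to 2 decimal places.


TDR = Q_max / Q_min
TDR = 1934 / 392 = 4.93


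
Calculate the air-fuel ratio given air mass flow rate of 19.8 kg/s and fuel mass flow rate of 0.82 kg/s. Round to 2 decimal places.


AFR = m_air / m_fuel
AFR = 19.8 / 0.82 = 24.15


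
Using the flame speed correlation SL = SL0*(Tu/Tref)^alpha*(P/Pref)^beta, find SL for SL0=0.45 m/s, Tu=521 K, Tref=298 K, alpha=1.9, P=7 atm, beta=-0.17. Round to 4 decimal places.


SL = SL0 * (Tu/Tref)^alpha * (P/Pref)^beta
T ratio = 521/298 = 1.74832215
(T ratio)^alpha = 1.74832215^1.9 = 2.890552
(P/Pref)^beta = 7^(-0.17) = 0.718345
SL = 0.45 * 2.890552 * 0.718345 = 0.9344 m/s


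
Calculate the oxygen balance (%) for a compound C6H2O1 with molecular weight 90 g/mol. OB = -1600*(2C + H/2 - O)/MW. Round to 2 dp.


OB = -1600 * (2C + H/2 - O) / MW
Inner = 2*6 + 2/2 - 1 = 12.00
OB = -1600 * 12.00 / 90 = -213.33%


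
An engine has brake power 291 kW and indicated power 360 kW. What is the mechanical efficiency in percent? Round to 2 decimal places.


eta_mech = (BP / IP) * 100
Ratio = 291 / 360 = 0.8083
eta_mech = 0.8083 * 100 = 80.83%


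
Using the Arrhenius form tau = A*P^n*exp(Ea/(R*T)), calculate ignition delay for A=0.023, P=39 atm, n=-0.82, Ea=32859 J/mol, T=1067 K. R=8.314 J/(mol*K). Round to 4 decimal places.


tau = A * P^n * exp(Ea/(R*T))
P^n = 39^(-0.82) = 0.04958234
Ea/(R*T) = 32859/(8.314*1067) = 3.704076
exp(Ea/(R*T)) = 40.612509
tau = 0.023 * 0.04958234 * 40.612509 = 0.0463 ms


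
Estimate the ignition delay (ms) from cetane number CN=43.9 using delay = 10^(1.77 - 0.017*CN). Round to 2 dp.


delay = 10^(1.77 - 0.017*CN)
Exponent = 1.77 - 0.017*43.9 = 1.0237
delay = 10^1.0237 = 10.56 ms


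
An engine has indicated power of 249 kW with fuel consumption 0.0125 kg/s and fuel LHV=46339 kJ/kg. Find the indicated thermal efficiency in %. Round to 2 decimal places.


eta_ith = (IP / (mf * LHV)) * 100
Denominator = 0.0125 * 46339 = 579.2375 kW
eta_ith = (249 / 579.2375) * 100 = 42.99%


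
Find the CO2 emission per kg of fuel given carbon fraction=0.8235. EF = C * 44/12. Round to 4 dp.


EF = C_frac * (M_CO2 / M_C)
EF = 0.8235 * (44/12)
EF = 0.8235 * 3.666667 = 3.0195 kg_CO2/kg_fuel


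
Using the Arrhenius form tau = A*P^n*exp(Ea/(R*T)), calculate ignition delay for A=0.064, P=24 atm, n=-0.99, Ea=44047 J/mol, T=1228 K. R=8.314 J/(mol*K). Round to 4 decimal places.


tau = A * P^n * exp(Ea/(R*T))
P^n = 24^(-0.99) = 0.04301212
Ea/(R*T) = 44047/(8.314*1228) = 4.314276
exp(Ea/(R*T)) = 74.759495
tau = 0.064 * 0.04301212 * 74.759495 = 0.2058 ms


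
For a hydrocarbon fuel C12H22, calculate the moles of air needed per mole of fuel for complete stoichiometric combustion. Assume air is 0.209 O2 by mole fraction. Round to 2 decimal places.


Balanced combustion: C12H22 + 17.5 O2 -> 12 CO2 + 11 H2O
O2 needed = C + H/4 = 12 + 22/4 = 17.50 moles
Air moles = O2 / 0.209 = 17.50 / 0.209 = 83.73 moles air


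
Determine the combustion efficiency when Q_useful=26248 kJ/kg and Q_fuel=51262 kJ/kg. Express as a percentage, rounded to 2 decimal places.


Efficiency = (Q_useful / Q_fuel) * 100
Efficiency = (26248 / 51262) * 100
Efficiency = 0.5120 * 100 = 51.20%


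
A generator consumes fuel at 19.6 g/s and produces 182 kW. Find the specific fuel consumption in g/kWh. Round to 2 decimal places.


SFC = (mf / BP) * 3600
Rate = 19.6 / 182 = 0.107692 g/(s*kW)
SFC = 0.107692 * 3600 = 387.69 g/kWh
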